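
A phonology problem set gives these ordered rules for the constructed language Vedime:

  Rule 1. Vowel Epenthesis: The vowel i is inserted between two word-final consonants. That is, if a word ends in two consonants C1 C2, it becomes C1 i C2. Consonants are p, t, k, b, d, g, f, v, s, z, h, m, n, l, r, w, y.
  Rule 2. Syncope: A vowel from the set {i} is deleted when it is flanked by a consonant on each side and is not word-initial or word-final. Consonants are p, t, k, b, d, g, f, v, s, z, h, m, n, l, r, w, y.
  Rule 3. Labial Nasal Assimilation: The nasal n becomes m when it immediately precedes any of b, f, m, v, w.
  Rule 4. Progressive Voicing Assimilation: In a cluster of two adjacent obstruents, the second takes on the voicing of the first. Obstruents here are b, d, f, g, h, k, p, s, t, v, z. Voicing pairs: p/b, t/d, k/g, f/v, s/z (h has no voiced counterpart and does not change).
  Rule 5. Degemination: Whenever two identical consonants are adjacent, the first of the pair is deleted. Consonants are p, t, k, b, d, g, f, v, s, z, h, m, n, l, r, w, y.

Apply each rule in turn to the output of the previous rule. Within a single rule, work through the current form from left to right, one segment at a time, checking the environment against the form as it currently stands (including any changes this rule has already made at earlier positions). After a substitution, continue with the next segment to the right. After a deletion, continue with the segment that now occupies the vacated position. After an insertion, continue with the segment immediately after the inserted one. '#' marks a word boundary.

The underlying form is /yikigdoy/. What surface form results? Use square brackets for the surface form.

[yktoy]

Rule 1 Vowel Epenthesis: no change — [yikigdoy]
Rule 2 Syncope: [yikigdoy] → [ykgdoy]
Rule 3 Labial Nasal Assimilation: no change — [ykgdoy]
Rule 4 Progressive Voicing Assimilation: [ykgdoy] → [ykktoy]
Rule 5 Degemination: [ykktoy] → [yktoy]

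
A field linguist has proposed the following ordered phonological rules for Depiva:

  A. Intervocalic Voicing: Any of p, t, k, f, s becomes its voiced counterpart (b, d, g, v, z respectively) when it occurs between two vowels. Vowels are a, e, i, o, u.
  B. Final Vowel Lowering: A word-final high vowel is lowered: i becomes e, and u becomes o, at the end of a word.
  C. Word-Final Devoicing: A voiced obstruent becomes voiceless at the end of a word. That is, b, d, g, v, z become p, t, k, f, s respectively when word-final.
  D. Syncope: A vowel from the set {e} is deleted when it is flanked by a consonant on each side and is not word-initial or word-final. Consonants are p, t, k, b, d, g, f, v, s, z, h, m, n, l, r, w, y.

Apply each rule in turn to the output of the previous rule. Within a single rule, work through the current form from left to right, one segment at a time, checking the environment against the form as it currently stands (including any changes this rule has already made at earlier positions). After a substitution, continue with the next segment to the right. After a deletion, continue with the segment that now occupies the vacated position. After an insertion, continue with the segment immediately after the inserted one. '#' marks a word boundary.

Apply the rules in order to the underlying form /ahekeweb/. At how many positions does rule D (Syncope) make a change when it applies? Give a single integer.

3

A Intervocalic Voicing: [ahekeweb] → [ahegeweb]
B Final Vowel Lowering: no change — [ahegeweb]
C Word-Final Devoicing: [ahegeweb] → [ahegewep]
D Syncope: [ahegewep] → [ahgwp]
Rule D changed 3 position(s).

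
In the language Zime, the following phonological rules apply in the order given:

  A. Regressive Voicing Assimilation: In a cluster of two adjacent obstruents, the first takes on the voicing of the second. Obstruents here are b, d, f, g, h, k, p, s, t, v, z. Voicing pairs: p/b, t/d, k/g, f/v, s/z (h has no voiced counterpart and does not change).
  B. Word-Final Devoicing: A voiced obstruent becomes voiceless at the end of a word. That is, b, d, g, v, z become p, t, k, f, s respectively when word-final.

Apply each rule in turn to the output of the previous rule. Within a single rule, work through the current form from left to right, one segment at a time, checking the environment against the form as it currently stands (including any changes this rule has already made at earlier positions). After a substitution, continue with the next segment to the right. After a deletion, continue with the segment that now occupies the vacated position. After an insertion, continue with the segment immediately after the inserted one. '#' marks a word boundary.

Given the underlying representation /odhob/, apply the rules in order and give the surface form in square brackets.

[othop]

A Regressive Voicing Assimilation: [odhob] → [othob]
B Word-Final Devoicing: [othob] → [othop]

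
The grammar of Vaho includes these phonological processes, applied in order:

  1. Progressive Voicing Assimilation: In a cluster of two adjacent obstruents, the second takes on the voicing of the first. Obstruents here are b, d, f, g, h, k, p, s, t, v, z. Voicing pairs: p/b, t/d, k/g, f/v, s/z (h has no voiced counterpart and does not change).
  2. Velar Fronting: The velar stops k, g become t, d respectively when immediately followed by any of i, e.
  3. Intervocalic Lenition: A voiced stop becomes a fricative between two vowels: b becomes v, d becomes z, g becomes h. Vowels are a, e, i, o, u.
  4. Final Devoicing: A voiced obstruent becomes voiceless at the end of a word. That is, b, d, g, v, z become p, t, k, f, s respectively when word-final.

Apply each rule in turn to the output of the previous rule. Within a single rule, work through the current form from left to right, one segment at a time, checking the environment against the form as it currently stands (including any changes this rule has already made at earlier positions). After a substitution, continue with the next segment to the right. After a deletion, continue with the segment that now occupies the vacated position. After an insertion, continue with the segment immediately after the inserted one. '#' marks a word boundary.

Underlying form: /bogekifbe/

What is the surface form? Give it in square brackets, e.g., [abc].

1 Progressive Voicing Assimilation: [bogekifbe] → [bogekifpe]
2 Velar Fronting: [bogekifpe] → [bodetifpe]
3 Intervocalic Lenition: [bodetifpe] → [bozetifpe]
4 Final Devoicing: no change — [bozetifpe]

[bozetifpe]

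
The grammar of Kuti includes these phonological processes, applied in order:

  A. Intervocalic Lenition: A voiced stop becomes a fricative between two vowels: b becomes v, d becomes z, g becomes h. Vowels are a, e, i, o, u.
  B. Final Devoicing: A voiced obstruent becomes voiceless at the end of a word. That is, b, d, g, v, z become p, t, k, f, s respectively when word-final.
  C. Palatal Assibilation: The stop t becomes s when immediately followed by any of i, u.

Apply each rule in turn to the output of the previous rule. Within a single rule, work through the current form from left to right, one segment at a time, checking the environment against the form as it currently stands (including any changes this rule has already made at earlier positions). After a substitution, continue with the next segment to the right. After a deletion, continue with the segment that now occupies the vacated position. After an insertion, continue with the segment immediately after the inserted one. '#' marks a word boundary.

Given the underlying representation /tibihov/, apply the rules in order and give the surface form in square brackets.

A Intervocalic Lenition: [tibihov] → [tivihov]
B Final Devoicing: [tivihov] → [tivihof]
C Palatal Assibilation: [tivihof] → [sivihof]

[sivihof]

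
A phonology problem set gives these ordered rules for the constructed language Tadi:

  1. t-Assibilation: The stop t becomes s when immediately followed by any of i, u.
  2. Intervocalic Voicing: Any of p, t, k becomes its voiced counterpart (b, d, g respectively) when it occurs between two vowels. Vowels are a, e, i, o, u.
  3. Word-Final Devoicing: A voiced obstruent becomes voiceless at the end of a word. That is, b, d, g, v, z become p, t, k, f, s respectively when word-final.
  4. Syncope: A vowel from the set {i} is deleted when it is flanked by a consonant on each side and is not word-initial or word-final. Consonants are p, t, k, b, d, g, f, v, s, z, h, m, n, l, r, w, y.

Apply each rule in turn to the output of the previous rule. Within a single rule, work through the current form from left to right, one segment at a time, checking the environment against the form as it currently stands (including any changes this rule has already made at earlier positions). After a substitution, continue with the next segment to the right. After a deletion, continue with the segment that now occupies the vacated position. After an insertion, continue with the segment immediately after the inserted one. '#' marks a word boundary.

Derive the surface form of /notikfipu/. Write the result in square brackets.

1 t-Assibilation: [notikfipu] → [nosikfipu]
2 Intervocalic Voicing: [nosikfipu] → [nosikfibu]
3 Word-Final Devoicing: no change — [nosikfibu]
4 Syncope: [nosikfibu] → [noskfbu]

[noskfbu]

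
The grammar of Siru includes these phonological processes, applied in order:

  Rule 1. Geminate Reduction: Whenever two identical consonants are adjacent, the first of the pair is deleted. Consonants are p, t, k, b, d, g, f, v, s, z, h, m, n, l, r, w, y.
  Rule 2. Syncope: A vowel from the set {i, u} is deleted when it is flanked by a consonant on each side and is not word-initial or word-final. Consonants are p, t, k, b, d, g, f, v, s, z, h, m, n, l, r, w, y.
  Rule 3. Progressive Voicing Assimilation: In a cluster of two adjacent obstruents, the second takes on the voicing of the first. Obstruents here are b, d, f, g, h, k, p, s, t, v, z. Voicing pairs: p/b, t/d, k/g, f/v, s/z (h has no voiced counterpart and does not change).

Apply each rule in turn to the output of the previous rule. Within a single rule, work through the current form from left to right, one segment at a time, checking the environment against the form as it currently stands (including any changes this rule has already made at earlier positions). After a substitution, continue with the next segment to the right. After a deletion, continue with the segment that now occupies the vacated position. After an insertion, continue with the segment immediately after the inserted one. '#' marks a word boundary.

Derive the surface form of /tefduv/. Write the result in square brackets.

[teftf]

Rule 1 Geminate Reduction: no change — [tefduv]
Rule 2 Syncope: [tefduv] → [tefdv]
Rule 3 Progressive Voicing Assimilation: [tefdv] → [teftf]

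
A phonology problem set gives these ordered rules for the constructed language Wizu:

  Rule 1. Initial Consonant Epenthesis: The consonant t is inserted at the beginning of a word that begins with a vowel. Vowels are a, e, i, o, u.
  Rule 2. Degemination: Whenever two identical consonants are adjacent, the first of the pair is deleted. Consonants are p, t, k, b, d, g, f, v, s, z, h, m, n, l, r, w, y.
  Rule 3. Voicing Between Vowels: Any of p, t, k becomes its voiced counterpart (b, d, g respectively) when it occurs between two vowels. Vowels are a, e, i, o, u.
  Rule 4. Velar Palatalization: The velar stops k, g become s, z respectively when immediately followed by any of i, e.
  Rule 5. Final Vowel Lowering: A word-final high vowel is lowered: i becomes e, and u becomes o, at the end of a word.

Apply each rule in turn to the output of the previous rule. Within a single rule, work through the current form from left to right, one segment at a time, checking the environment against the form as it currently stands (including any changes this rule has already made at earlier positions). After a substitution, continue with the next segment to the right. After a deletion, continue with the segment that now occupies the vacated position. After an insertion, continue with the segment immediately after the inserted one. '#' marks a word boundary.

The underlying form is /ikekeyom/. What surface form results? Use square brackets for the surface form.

[tizezeyom]

Rule 1 Initial Consonant Epenthesis: [ikekeyom] → [tikekeyom]
Rule 2 Degemination: no change — [tikekeyom]
Rule 3 Voicing Between Vowels: [tikekeyom] → [tigegeyom]
Rule 4 Velar Palatalization: [tigegeyom] → [tizezeyom]
Rule 5 Final Vowel Lowering: no change — [tizezeyom]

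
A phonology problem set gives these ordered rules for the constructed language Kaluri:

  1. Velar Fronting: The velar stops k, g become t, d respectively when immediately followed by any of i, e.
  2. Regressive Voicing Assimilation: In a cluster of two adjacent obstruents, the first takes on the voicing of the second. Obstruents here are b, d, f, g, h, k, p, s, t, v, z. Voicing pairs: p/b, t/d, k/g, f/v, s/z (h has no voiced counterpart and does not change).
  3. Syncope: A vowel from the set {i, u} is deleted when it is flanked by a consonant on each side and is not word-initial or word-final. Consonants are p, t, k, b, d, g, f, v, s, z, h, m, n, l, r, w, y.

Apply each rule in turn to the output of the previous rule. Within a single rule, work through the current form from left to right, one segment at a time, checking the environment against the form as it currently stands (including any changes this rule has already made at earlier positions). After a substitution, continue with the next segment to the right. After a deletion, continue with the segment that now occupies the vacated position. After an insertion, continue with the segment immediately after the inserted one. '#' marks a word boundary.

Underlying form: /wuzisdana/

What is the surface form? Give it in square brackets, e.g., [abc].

1 Velar Fronting: no change — [wuzisdana]
2 Regressive Voicing Assimilation: [wuzisdana] → [wuzizdana]
3 Syncope: [wuzizdana] → [wzzdana]

[wzzdana]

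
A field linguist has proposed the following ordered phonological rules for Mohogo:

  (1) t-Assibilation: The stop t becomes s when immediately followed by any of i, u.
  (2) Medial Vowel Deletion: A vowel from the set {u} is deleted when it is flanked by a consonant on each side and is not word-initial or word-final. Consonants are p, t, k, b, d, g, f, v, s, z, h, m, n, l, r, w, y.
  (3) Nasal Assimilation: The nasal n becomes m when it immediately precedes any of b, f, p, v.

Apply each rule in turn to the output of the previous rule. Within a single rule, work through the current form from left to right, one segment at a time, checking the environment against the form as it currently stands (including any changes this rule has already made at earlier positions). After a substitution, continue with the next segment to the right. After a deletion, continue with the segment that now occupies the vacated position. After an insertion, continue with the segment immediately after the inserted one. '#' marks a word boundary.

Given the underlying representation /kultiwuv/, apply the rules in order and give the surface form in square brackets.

(1) t-Assibilation: [kultiwuv] → [kulsiwuv]
(2) Medial Vowel Deletion: [kulsiwuv] → [klsiwv]
(3) Nasal Assimilation: no change — [klsiwv]

[klsiwv]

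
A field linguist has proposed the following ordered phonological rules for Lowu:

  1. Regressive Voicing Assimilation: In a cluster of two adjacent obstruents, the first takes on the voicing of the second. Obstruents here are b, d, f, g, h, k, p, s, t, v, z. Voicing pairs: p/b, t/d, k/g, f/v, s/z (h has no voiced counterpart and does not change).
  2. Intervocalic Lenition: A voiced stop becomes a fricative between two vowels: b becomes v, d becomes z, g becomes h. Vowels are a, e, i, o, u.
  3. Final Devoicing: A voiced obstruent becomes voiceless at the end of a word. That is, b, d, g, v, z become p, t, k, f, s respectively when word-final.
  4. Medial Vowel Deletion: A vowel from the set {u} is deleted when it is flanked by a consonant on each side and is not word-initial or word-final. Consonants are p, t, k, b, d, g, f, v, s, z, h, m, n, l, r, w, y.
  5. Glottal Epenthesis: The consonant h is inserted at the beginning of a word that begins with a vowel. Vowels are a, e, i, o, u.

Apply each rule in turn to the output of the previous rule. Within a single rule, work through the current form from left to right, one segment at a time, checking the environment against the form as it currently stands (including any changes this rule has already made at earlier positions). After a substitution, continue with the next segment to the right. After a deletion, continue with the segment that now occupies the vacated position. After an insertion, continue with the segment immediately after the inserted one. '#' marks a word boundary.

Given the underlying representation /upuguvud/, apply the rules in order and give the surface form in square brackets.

1 Regressive Voicing Assimilation: no change — [upuguvud]
2 Intervocalic Lenition: [upuguvud] → [upuhuvud]
3 Final Devoicing: [upuhuvud] → [upuhuvut]
4 Medial Vowel Deletion: [upuhuvut] → [uphvt]
5 Glottal Epenthesis: [uphvt] → [huphvt]

[huphvt]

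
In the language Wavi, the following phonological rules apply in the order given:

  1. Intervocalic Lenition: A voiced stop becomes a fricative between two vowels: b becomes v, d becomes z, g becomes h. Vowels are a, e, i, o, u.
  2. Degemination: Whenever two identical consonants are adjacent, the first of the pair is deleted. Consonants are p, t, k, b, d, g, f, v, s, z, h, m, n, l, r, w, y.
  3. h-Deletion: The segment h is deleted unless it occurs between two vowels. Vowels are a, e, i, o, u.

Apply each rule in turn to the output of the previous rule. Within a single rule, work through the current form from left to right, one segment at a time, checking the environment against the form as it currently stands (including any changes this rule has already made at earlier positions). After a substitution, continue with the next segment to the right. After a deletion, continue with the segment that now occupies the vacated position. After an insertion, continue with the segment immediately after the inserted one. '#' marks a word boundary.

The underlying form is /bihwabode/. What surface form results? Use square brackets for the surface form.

[biwavoze]

1 Intervocalic Lenition: [bihwabode] → [bihwavoze]
2 Degemination: no change — [bihwavoze]
3 h-Deletion: [bihwavoze] → [biwavoze]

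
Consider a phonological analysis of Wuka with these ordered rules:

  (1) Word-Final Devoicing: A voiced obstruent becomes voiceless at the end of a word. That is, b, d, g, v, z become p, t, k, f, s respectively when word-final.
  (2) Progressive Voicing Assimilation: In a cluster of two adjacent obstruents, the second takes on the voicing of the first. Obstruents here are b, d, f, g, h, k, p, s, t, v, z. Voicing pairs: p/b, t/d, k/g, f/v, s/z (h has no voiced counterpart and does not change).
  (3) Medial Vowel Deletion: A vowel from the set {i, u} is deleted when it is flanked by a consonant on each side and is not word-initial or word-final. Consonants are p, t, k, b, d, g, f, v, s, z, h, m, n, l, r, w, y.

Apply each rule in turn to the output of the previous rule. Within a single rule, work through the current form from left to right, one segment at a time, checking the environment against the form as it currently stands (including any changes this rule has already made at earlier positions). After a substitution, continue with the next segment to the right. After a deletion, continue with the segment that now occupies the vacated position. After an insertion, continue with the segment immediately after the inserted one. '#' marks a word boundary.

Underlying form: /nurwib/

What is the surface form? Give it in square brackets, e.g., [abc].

(1) Word-Final Devoicing: [nurwib] → [nurwip]
(2) Progressive Voicing Assimilation: no change — [nurwip]
(3) Medial Vowel Deletion: [nurwip] → [nrwp]

[nrwp]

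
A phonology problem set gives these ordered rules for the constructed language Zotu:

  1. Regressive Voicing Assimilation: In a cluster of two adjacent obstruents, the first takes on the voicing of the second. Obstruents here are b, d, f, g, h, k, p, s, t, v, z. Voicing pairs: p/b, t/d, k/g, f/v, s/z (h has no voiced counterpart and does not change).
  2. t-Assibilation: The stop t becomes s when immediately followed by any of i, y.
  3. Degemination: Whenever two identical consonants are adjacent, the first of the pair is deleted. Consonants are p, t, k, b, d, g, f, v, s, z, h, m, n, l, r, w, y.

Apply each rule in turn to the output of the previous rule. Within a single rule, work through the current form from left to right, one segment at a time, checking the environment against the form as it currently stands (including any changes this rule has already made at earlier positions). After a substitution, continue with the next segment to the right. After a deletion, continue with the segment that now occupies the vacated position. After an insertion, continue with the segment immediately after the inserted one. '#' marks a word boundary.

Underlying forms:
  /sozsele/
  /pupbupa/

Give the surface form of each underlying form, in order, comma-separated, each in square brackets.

[sosele], [pubupa]

/sozsele/:
  1 Regressive Voicing Assimilation: [sozsele] → [sossele]
  2 t-Assibilation: no change — [sossele]
  3 Degemination: [sossele] → [sosele]
/pupbupa/:
  1 Regressive Voicing Assimilation: [pupbupa] → [pubbupa]
  2 t-Assibilation: no change — [pubbupa]
  3 Degemination: [pubbupa] → [pubupa]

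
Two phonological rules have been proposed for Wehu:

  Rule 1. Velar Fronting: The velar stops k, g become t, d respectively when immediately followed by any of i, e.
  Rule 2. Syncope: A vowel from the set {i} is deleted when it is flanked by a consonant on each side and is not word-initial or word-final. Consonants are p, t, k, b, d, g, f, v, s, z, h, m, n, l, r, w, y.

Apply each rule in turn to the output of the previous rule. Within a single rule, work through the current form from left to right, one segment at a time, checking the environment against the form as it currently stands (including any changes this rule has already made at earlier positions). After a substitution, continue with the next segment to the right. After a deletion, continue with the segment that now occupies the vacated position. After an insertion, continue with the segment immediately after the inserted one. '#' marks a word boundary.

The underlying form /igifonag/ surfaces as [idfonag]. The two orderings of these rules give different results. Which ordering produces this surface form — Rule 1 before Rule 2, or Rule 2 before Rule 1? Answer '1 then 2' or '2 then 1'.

1 then 2

Order 1 then 2:
  1 Velar Fronting: [igifonag] → [idifonag]
  2 Syncope: [idifonag] → [idfonag]
  result: [idfonag]
Order 2 then 1:
  2 Syncope: [igifonag] → [igfonag]
  1 Velar Fronting: no change — [igfonag]
  result: [igfonag]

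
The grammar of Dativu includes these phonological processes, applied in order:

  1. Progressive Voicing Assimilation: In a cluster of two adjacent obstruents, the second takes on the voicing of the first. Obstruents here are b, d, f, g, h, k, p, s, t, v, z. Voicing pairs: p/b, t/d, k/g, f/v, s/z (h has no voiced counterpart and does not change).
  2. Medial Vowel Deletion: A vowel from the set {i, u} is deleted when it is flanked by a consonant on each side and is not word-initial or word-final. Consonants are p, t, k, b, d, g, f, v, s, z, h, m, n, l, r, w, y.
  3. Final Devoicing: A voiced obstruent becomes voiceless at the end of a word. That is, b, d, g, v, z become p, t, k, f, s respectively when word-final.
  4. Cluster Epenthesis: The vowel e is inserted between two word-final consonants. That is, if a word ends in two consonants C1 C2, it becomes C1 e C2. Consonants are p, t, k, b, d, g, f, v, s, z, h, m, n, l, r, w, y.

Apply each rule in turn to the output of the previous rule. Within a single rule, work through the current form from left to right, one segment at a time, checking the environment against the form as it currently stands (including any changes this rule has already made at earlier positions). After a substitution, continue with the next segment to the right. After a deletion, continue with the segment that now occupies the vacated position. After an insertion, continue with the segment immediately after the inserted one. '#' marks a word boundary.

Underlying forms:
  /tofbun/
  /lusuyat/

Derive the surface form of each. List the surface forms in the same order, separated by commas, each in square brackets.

/tofbun/:
  1 Progressive Voicing Assimilation: [tofbun] → [tofpun]
  2 Medial Vowel Deletion: [tofpun] → [tofpn]
  3 Final Devoicing: no change — [tofpn]
  4 Cluster Epenthesis: [tofpn] → [tofpen]
/lusuyat/:
  1 Progressive Voicing Assimilation: no change — [lusuyat]
  2 Medial Vowel Deletion: [lusuyat] → [lsyat]
  3 Final Devoicing: no change — [lsyat]
  4 Cluster Epenthesis: no change — [lsyat]

[tofpen], [lsyat]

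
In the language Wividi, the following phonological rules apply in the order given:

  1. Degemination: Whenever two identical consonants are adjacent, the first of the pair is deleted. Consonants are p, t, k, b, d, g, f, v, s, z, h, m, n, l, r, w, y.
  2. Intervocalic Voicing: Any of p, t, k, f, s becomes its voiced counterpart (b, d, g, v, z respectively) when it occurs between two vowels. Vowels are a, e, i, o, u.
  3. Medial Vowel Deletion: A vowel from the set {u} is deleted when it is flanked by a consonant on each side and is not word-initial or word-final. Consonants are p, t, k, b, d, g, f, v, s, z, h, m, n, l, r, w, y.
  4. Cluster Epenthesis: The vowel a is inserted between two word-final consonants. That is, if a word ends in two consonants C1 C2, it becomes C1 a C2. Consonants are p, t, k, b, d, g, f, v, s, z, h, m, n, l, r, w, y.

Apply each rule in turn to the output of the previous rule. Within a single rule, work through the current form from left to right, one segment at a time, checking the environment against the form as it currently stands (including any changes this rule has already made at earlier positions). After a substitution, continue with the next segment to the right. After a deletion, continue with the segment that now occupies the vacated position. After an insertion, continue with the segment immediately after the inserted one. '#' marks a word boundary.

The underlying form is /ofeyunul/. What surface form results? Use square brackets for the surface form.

[oveynal]

1 Degemination: no change — [ofeyunul]
2 Intervocalic Voicing: [ofeyunul] → [oveyunul]
3 Medial Vowel Deletion: [oveyunul] → [oveynl]
4 Cluster Epenthesis: [oveynl] → [oveynal]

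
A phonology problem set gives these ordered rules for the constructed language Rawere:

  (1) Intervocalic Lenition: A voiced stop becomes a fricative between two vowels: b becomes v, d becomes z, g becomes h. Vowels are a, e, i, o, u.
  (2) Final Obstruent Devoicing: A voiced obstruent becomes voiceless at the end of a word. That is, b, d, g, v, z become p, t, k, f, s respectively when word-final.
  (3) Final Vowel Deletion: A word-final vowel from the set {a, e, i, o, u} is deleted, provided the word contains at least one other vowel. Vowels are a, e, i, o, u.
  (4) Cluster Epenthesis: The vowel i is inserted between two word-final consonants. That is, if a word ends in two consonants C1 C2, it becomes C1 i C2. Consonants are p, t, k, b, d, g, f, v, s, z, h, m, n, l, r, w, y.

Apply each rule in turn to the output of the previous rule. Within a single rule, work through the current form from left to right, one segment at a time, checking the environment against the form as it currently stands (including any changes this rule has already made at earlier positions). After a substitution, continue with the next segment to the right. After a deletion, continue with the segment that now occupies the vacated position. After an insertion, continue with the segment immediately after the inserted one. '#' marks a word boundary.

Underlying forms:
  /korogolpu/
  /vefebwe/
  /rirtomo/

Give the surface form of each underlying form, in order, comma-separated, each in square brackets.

[koroholip], [vefebiw], [rirtom]

/korogolpu/:
  (1) Intervocalic Lenition: [korogolpu] → [koroholpu]
  (2) Final Obstruent Devoicing: no change — [koroholpu]
  (3) Final Vowel Deletion: [koroholpu] → [koroholp]
  (4) Cluster Epenthesis: [koroholp] → [koroholip]
/vefebwe/:
  (1) Intervocalic Lenition: no change — [vefebwe]
  (2) Final Obstruent Devoicing: no change — [vefebwe]
  (3) Final Vowel Deletion: [vefebwe] → [vefebw]
  (4) Cluster Epenthesis: [vefebw] → [vefebiw]
/rirtomo/:
  (1) Intervocalic Lenition: no change — [rirtomo]
  (2) Final Obstruent Devoicing: no change — [rirtomo]
  (3) Final Vowel Deletion: [rirtomo] → [rirtom]
  (4) Cluster Epenthesis: no change — [rirtom]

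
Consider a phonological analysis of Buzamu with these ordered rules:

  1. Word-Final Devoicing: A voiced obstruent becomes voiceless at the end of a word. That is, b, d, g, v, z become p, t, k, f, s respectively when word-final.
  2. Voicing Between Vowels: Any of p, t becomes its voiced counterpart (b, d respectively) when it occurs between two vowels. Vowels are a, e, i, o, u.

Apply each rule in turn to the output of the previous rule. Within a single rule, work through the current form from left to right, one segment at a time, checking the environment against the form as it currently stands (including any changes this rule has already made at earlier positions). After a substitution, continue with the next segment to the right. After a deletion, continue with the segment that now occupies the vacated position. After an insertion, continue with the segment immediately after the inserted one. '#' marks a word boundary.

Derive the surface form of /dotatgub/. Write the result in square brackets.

1 Word-Final Devoicing: [dotatgub] → [dotatgup]
2 Voicing Between Vowels: [dotatgup] → [dodatgup]

[dodatgup]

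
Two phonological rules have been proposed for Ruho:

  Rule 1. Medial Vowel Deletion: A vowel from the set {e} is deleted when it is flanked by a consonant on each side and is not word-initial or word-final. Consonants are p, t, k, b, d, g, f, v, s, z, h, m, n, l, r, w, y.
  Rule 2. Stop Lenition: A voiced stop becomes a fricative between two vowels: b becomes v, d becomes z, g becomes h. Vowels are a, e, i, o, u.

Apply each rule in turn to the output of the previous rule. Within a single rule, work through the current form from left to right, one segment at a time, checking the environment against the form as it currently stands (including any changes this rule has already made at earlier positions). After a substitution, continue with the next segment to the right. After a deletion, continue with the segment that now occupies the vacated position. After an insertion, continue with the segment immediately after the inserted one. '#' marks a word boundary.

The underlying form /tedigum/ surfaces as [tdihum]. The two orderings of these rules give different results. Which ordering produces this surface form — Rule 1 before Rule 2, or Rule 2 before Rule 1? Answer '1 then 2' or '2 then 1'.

Order 1 then 2:
  1 Medial Vowel Deletion: [tedigum] → [tdigum]
  2 Stop Lenition: [tdigum] → [tdihum]
  result: [tdihum]
Order 2 then 1:
  2 Stop Lenition: [tedigum] → [tezihum]
  1 Medial Vowel Deletion: [tezihum] → [tzihum]
  result: [tzihum]

1 then 2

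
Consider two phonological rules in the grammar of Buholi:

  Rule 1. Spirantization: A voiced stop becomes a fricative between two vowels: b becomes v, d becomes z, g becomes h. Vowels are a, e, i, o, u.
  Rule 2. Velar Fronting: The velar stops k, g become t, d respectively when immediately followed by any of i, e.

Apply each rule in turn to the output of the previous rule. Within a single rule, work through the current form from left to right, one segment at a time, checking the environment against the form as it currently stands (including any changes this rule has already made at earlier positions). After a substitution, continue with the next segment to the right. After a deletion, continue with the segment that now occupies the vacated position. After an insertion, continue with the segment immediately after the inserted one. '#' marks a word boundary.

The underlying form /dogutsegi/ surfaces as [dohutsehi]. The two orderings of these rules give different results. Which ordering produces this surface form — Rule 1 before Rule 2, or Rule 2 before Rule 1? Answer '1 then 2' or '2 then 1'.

1 then 2

Order 1 then 2:
  1 Spirantization: [dogutsegi] → [dohutsehi]
  2 Velar Fronting: no change — [dohutsehi]
  result: [dohutsehi]
Order 2 then 1:
  2 Velar Fronting: [dogutsegi] → [dogutsedi]
  1 Spirantization: [dogutsedi] → [dohutsezi]
  result: [dohutsezi]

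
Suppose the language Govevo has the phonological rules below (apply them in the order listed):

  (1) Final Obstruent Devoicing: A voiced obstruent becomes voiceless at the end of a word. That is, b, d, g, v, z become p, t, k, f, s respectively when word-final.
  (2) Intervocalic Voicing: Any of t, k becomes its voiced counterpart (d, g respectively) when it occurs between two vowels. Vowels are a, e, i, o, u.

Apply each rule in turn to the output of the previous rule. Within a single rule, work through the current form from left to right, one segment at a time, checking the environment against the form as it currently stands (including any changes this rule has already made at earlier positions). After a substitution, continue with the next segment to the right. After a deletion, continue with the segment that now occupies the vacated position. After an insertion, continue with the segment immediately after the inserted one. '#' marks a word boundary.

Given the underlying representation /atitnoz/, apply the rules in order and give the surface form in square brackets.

(1) Final Obstruent Devoicing: [atitnoz] → [atitnos]
(2) Intervocalic Voicing: [atitnos] → [aditnos]

[aditnos]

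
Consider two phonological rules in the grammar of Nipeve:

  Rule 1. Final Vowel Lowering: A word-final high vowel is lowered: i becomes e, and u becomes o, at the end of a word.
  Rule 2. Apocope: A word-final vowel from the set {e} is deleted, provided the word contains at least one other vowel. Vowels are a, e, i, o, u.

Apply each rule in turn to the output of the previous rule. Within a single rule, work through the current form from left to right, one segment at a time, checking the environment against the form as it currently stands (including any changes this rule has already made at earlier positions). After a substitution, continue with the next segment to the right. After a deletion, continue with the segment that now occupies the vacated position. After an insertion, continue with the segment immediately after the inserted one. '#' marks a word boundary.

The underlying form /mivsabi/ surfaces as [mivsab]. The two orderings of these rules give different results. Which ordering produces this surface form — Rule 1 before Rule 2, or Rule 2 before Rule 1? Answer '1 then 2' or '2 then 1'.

Order 1 then 2:
  1 Final Vowel Lowering: [mivsabi] → [mivsabe]
  2 Apocope: [mivsabe] → [mivsab]
  result: [mivsab]
Order 2 then 1:
  2 Apocope: no change — [mivsabi]
  1 Final Vowel Lowering: [mivsabi] → [mivsabe]
  result: [mivsabe]

1 then 2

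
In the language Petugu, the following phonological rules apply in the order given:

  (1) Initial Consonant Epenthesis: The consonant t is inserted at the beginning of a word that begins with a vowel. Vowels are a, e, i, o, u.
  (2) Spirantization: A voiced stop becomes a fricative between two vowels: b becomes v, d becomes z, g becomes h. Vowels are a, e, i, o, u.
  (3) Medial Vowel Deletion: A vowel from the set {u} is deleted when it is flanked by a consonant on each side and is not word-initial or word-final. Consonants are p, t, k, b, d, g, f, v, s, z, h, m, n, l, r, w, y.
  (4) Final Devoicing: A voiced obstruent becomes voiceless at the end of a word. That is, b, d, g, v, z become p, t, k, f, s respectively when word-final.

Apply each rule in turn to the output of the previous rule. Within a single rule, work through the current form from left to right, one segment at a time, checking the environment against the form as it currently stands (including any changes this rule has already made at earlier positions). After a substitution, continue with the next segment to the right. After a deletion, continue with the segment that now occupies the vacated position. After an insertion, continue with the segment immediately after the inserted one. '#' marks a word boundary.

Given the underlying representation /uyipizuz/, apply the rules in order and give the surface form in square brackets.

[tyipizs]

(1) Initial Consonant Epenthesis: [uyipizuz] → [tuyipizuz]
(2) Spirantization: no change — [tuyipizuz]
(3) Medial Vowel Deletion: [tuyipizuz] → [tyipizz]
(4) Final Devoicing: [tyipizz] → [tyipizs]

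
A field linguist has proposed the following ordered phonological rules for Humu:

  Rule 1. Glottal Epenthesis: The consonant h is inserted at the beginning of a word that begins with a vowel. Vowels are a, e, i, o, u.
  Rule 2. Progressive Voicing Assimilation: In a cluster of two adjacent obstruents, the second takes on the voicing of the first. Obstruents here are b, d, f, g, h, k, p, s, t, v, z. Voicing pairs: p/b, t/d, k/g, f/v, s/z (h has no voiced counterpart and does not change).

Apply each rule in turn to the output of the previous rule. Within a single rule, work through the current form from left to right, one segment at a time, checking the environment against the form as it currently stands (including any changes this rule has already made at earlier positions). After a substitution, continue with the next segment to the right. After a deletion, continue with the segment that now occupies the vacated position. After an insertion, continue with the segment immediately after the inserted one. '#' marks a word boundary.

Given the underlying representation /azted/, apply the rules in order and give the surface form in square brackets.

[hazded]

Rule 1 Glottal Epenthesis: [azted] → [hazted]
Rule 2 Progressive Voicing Assimilation: [hazted] → [hazded]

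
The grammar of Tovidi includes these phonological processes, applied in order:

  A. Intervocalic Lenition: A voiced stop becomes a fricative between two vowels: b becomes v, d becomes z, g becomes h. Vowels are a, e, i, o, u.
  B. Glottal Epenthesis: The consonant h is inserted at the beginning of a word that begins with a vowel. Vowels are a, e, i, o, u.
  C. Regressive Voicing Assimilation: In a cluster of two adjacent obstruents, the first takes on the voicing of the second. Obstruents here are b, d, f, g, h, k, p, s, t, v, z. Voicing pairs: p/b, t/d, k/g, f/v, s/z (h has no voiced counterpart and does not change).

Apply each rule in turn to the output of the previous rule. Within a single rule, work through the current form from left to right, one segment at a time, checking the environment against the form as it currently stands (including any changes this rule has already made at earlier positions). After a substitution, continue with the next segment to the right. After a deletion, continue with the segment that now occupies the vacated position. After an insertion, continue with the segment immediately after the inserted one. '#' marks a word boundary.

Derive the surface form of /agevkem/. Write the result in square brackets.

A Intervocalic Lenition: [agevkem] → [ahevkem]
B Glottal Epenthesis: [ahevkem] → [hahevkem]
C Regressive Voicing Assimilation: [hahevkem] → [hahefkem]

[hahefkem]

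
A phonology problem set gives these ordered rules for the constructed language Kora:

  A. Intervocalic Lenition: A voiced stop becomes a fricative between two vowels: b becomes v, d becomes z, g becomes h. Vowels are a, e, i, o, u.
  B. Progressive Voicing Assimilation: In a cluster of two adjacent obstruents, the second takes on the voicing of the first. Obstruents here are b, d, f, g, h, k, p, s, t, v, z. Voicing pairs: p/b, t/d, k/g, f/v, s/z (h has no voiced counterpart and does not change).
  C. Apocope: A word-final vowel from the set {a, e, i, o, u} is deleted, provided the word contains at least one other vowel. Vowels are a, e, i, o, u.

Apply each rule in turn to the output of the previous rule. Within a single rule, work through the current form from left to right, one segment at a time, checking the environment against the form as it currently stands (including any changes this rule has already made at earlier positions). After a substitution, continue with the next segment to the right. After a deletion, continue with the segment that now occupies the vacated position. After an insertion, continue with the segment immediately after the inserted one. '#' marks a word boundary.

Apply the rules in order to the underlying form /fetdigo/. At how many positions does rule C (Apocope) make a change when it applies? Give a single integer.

1

A Intervocalic Lenition: [fetdigo] → [fetdiho]
B Progressive Voicing Assimilation: [fetdiho] → [fettiho]
C Apocope: [fettiho] → [fettih]
Rule C changed 1 position(s).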